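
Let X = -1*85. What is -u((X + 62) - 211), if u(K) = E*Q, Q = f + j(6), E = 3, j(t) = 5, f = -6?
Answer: 3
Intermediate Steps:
X = -85
Q = -1 (Q = -6 + 5 = -1)
u(K) = -3 (u(K) = 3*(-1) = -3)
-u((X + 62) - 211) = -1*(-3) = 3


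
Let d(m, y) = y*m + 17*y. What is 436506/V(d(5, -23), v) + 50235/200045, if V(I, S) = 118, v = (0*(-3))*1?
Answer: 8732677050/2360531 ≈ 3699.5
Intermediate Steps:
v = 0 (v = 0*1 = 0)
d(m, y) = 17*y + m*y (d(m, y) = m*y + 17*y = 17*y + m*y)
436506/V(d(5, -23), v) + 50235/200045 = 436506/118 + 50235/200045 = 436506*(1/118) + 50235*(1/200045) = 218253/59 + 10047/40009 = 8732677050/2360531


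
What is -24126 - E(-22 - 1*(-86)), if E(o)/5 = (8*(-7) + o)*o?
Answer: -26686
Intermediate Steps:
E(o) = 5*o*(-56 + o) (E(o) = 5*((8*(-7) + o)*o) = 5*((-56 + o)*o) = 5*(o*(-56 + o)) = 5*o*(-56 + o))
-24126 - E(-22 - 1*(-86)) = -24126 - 5*(-22 - 1*(-86))*(-56 + (-22 - 1*(-86))) = -24126 - 5*(-22 + 86)*(-56 + (-22 + 86)) = -24126 - 5*64*(-56 + 64) = -24126 - 5*64*8 = -24126 - 1*2560 = -24126 - 2560 = -26686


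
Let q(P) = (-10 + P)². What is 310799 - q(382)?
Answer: 172415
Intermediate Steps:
310799 - q(382) = 310799 - (-10 + 382)² = 310799 - 1*372² = 310799 - 1*138384 = 310799 - 138384 = 172415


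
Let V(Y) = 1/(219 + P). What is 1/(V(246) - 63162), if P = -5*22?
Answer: -109/6884657 ≈ -1.5832e-5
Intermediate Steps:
P = -110
V(Y) = 1/109 (V(Y) = 1/(219 - 110) = 1/109)
1/(V(246) - 63162) = 1/(1/109 - 63162) = 1/(-6884657/109) = -109/6884657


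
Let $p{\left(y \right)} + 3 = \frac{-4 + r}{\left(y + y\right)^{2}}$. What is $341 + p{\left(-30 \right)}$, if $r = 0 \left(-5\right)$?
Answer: $\frac{304199}{900} \approx 338.0$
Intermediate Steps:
$r = 0$
$p{\left(y \right)} = -3 - \frac{1}{y^{2}}$ ($p{\left(y \right)} = -3 + \frac{-4 + 0}{\left(y + y\right)^{2}} = -3 - \frac{4}{\left(2 y\right)^{2}} = -3 - \frac{4}{4 y^{2}} = -3 - 4 \frac{1}{4 y^{2}} = -3 - \frac{1}{y^{2}}$)
$341 + p{\left(-30 \right)} = 341 - \frac{2701}{900} = \frac{304199}{900}$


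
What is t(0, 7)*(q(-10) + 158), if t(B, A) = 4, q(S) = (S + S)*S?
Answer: 1432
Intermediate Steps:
q(S) = 2*S² (q(S) = (2*S)*S = 2*S²)
t(0, 7)*(q(-10) + 158) = 4*(2*(-10)² + 158) = 4*(2*100 + 158) = 4*(200 + 158) = 4*358 = 1432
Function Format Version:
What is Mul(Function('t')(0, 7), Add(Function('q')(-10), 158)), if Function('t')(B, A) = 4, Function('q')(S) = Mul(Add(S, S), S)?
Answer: 1432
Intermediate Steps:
Function('q')(S) = Mul(2, Pow(S, 2)) (Function('q')(S) = Mul(Mul(2, S), S) = Mul(2, Pow(S, 2)))
Mul(Function('t')(0, 7), Add(Function('q')(-10), 158)) = Mul(4, Add(Mul(2, Pow(-10, 2)), 158)) = Mul(4, Add(Mul(2, 100), 158)) = Mul(4, Add(200, 158)) = Mul(4, 358) = 1432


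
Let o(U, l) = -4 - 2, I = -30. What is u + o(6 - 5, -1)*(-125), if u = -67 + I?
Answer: 653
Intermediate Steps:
u = -97 (u = -67 - 30 = -97)
o(U, l) = -6
u + o(6 - 5, -1)*(-125) = -97 - 6*(-125) = -97 + 750 = 653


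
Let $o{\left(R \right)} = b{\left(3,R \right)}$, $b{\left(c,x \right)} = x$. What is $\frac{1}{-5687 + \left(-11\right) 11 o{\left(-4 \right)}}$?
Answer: $- \frac{1}{5203} \approx -0.0001922$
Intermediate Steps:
$o{\left(R \right)} = R$
$\frac{1}{-5687 + \left(-11\right) 11 o{\left(-4 \right)}} = \frac{1}{-5687 + \left(-11\right) 11 \left(-4\right)} = \frac{1}{-5687 - -484} = \frac{1}{-5687 + 484} = \frac{1}{-5203} = - \frac{1}{5203}$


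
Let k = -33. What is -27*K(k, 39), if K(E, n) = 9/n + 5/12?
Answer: -909/52 ≈ -17.481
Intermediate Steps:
K(E, n) = 5/12 + 9/n (K(E, n) = 9/n + 5*(1/12) = 9/n + 5/12 = 5/12 + 9/n)
-27*K(k, 39) = -27*(5/12 + 9/39) = -27*(5/12 + 9*(1/39)) = -27*(5/12 + 3/13) = -27*101/156 = -909/52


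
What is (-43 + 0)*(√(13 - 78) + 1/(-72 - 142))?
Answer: 43/214 - 43*I*√65 ≈ 0.20093 - 346.68*I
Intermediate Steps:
(-43 + 0)*(√(13 - 78) + 1/(-72 - 142)) = -43*(√(-65) + 1/(-214)) = -43*(I*√65 - 1/214) = -43*(-1/214 + I*√65) = 43/214 - 43*I*√65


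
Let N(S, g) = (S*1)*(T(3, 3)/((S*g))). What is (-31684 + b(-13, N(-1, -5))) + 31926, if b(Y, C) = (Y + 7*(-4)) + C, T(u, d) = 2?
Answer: 1003/5 ≈ 200.60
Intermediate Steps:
N(S, g) = 2/g (N(S, g) = (S*1)*(2/((S*g))) = S*(2*(1/(S*g))) = S*(2/(S*g)) = 2/g)
b(Y, C) = -28 + C + Y (b(Y, C) = (Y - 28) + C = (-28 + Y) + C = -28 + C + Y)
(-31684 + b(-13, N(-1, -5))) + 31926 = (-31684 + (-28 + 2/(-5) - 13)) + 31926 = (-31684 + (-28 + 2*(-1/5) - 13)) + 31926 = (-31684 + (-28 - 2/5 - 13)) + 31926 = (-31684 - 207/5) + 31926 = -158627/5 + 31926 = 1003/5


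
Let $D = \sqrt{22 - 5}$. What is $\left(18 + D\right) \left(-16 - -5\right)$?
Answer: $-198 - 11 \sqrt{17} \approx -243.35$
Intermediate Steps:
$D = \sqrt{17} \approx 4.1231$
$\left(18 + D\right) \left(-16 - -5\right) = \left(18 + \sqrt{17}\right) \left(-16 - -5\right) = \left(18 + \sqrt{17}\right) \left(-16 + 5\right) = \left(18 + \sqrt{17}\right) \left(-11\right) = -198 - 11 \sqrt{17}$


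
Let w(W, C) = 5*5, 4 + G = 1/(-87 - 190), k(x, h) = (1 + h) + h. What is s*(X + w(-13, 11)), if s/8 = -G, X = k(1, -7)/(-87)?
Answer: 19411936/24099 ≈ 805.51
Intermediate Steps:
k(x, h) = 1 + 2*h
X = 13/87 (X = (1 + 2*(-7))/(-87) = (1 - 14)*(-1/87) = -13*(-1/87) = 13/87 ≈ 0.14943)
G = -1109/277 (G = -4 + 1/(-87 - 190) = -4 + 1/(-277) = -4 - 1/277 = -1109/277 ≈ -4.0036)
w(W, C) = 25
s = 8872/277 (s = 8*(-1*(-1109/277)) = 8*(1109/277) = 8872/277 ≈ 32.029)
s*(X + w(-13, 11)) = 8872*(13/87 + 25)/277 = (8872/277)*(2188/87) = 19411936/24099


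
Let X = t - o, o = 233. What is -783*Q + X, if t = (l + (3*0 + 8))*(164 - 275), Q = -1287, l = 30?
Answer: 1003270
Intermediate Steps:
t = -4218 (t = (30 + (3*0 + 8))*(164 - 275) = (30 + (0 + 8))*(-111) = (30 + 8)*(-111) = 38*(-111) = -4218)
X = -4451 (X = -4218 - 1*233 = -4218 - 233 = -4451)
-783*Q + X = -783*(-1287) - 4451 = 1007721 - 4451 = 1003270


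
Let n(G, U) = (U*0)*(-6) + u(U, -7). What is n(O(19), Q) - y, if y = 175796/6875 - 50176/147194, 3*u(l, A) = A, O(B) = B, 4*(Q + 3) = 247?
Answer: -41838590261/1517938125 ≈ -27.563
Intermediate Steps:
Q = 235/4 (Q = -3 + (1/4)*247 = -3 + 247/4 = 235/4 ≈ 58.750)
u(l, A) = A/3
y = 12765578212/505979375 (y = 175796*(1/6875) - 50176*1/147194 = 175796/6875 - 25088/73597 = 12765578212/505979375 ≈ 25.229)
n(G, U) = -7/3 (n(G, U) = (U*0)*(-6) + (1/3)*(-7) = 0*(-6) - 7/3 = 0 - 7/3 = -7/3)
n(O(19), Q) - y = -7/3 - 1*12765578212/505979375 = -7/3 - 12765578212/505979375 = -41838590261/1517938125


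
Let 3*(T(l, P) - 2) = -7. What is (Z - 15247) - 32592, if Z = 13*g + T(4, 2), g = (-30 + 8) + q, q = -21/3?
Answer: -144649/3 ≈ -48216.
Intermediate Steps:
q = -7 (q = -21*⅓ = -7)
T(l, P) = -⅓ (T(l, P) = 2 + (⅓)*(-7) = 2 - 7/3 = -⅓)
g = -29 (g = (-30 + 8) - 7 = -22 - 7 = -29)
Z = -1132/3 (Z = 13*(-29) - ⅓ = -377 - ⅓ = -1132/3 ≈ -377.33)
(Z - 15247) - 32592 = (-1132/3 - 15247) - 32592 = -46873/3 - 32592 = -144649/3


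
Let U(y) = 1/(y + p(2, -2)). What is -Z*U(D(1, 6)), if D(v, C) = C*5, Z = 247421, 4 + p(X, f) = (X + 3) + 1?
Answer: -247421/32 ≈ -7731.9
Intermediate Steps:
p(X, f) = X (p(X, f) = -4 + ((X + 3) + 1) = -4 + ((3 + X) + 1) = -4 + (4 + X) = X)
D(v, C) = 5*C
U(y) = 1/(2 + y) (U(y) = 1/(y + 2) = 1/(2 + y))
-Z*U(D(1, 6)) = -247421/(2 + 5*6) = -247421/(2 + 30) = -247421/32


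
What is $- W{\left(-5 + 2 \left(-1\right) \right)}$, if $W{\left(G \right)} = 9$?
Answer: $-9$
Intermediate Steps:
$- W{\left(-5 + 2 \left(-1\right) \right)} = \left(-1\right) 9 = -9$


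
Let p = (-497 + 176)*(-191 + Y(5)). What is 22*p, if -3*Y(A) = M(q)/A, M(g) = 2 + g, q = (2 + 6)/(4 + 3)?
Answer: 47261258/35 ≈ 1.3503e+6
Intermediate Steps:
q = 8/7 ≈ 1.1429
Y(A) = -22/(21*A) (Y(A) = -(2 + 8/7)/(3*A) = -22/(21*A))
p = 2148239/35 (p = (-497 + 176)*(-191 - 22/21/5) = -321*(-191 - 22/21*⅕) = -321*(-191 - 22/105) = -321*(-20077/105) = 2148239/35 ≈ 61378.)
22*p = 22*(2148239/35) = 47261258/35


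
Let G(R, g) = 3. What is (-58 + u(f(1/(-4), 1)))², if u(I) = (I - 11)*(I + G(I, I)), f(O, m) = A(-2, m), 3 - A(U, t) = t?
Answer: 10609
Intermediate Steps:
A(U, t) = 3 - t
f(O, m) = 3 - m
u(I) = (-11 + I)*(3 + I) (u(I) = (I - 11)*(I + 3) = (-11 + I)*(3 + I))
(-58 + u(f(1/(-4), 1)))² = (-58 + (-33 + (3 - 1*1)² - 8*(3 - 1*1)))² = (-58 + (-33 + (3 - 1)² - 8*(3 - 1)))² = (-58 + (-33 + 2² - 8*2))² = (-58 + (-33 + 4 - 16))² = (-58 - 45)² = (-103)² = 10609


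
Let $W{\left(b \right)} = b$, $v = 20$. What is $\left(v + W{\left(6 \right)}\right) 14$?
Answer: $364$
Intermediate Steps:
$\left(v + W{\left(6 \right)}\right) 14 = \left(20 + 6\right) 14 = 26 \cdot 14 = 364$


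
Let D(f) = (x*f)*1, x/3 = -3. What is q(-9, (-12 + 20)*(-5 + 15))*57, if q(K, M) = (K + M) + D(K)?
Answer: 8664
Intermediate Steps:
x = -9 (x = 3*(-3) = -9)
D(f) = -9*f (D(f) = -9*f*1 = -9*f)
q(K, M) = M - 8*K (q(K, M) = (K + M) - 9*K = M - 8*K)
q(-9, (-12 + 20)*(-5 + 15))*57 = ((-12 + 20)*(-5 + 15) - 8*(-9))*57 = (8*10 + 72)*57 = (80 + 72)*57 = 152*57 = 8664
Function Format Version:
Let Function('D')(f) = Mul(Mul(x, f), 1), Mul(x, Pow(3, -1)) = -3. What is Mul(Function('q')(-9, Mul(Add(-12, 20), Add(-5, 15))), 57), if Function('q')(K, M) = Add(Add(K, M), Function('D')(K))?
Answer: 8664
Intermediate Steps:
x = -9 (x = Mul(3, -3) = -9)
Function('D')(f) = Mul(-9, f) (Function('D')(f) = Mul(Mul(-9, f), 1) = Mul(-9, f))
Function('q')(K, M) = Add(M, Mul(-8, K)) (Function('q')(K, M) = Add(Add(K, M), Mul(-9, K)) = Add(M, Mul(-8, K)))
Mul(Function('q')(-9, Mul(Add(-12, 20), Add(-5, 15))), 57) = Mul(Add(Mul(Add(-12, 20), Add(-5, 15)), Mul(-8, -9)), 57) = Mul(Add(Mul(8, 10), 72), 57) = Mul(Add(80, 72), 57) = Mul(152, 57) = 8664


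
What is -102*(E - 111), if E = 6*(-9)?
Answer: 16830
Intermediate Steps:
E = -54
-102*(E - 111) = -102*(-54 - 111) = -102*(-165) = 16830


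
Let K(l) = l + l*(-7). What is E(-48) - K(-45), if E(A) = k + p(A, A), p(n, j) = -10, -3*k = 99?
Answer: -313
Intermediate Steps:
k = -33 (k = -⅓*99 = -33)
K(l) = -6*l (K(l) = l - 7*l = -6*l)
E(A) = -43 (E(A) = -33 - 10 = -43)
E(-48) - K(-45) = -43 - (-6)*(-45) = -43 - 1*270 = -43 - 270 = -313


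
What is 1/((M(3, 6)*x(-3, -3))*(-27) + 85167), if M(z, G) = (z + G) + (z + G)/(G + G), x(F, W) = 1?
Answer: 4/339615 ≈ 1.1778e-5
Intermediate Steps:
M(z, G) = G + z + (G + z)/(2*G) (M(z, G) = (G + z) + (G + z)/((2*G)) = (G + z) + (G + z)*(1/(2*G)) = (G + z) + (G + z)/(2*G) = G + z + (G + z)/(2*G))
1/((M(3, 6)*x(-3, -3))*(-27) + 85167) = 1/(((½ + 6 + 3 + (½)*3/6)*1)*(-27) + 85167) = 1/(((½ + 6 + 3 + (½)*3*(⅙))*1)*(-27) + 85167) = 1/(((½ + 6 + 3 + ¼)*1)*(-27) + 85167) = 1/(((39/4)*1)*(-27) + 85167) = 1/((39/4)*(-27) + 85167) = 1/(-1053/4 + 85167) = 1/(339615/4) = 4/339615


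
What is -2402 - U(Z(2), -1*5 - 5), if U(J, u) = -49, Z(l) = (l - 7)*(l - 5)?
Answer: -2353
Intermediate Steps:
Z(l) = (-7 + l)*(-5 + l)
-2402 - U(Z(2), -1*5 - 5) = -2402 - 1*(-49) = -2402 + 49 = -2353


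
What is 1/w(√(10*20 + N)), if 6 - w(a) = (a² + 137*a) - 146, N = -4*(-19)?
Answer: 31/1291217 - 137*√69/2582434 ≈ -0.00041666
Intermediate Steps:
N = 76
w(a) = 152 - a² - 137*a (w(a) = 6 - ((a² + 137*a) - 146) = 6 - (-146 + a² + 137*a) = 6 + (146 - a² - 137*a) = 152 - a² - 137*a)
1/w(√(10*20 + N)) = 1/(152 - (√(10*20 + 76))² - 137*√(10*20 + 76)) = 1/(152 - (√(200 + 76))² - 137*√(200 + 76)) = 1/(152 - (√276)² - 274*√69) = 1/(152 - (2*√69)² - 274*√69) = 1/(152 - 1*276 - 274*√69) = 1/(152 - 276 - 274*√69) = 1/(-124 - 274*√69)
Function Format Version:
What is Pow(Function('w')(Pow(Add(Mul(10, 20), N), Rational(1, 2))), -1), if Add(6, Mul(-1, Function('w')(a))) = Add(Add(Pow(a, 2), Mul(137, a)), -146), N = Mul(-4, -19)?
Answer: Add(Rational(31, 1291217), Mul(Rational(-137, 2582434), Pow(69, Rational(1, 2)))) ≈ -0.00041666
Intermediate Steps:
N = 76
Function('w')(a) = Add(152, Mul(-1, Pow(a, 2)), Mul(-137, a)) (Function('w')(a) = Add(6, Mul(-1, Add(Add(Pow(a, 2), Mul(137, a)), -146))) = Add(6, Mul(-1, Add(-146, Pow(a, 2), Mul(137, a)))) = Add(6, Add(146, Mul(-1, Pow(a, 2)), Mul(-137, a))) = Add(152, Mul(-1, Pow(a, 2)), Mul(-137, a)))
Pow(Function('w')(Pow(Add(Mul(10, 20), N), Rational(1, 2))), -1) = Pow(Add(152, Mul(-1, Pow(Pow(Add(Mul(10, 20), 76), Rational(1, 2)), 2)), Mul(-137, Pow(Add(Mul(10, 20), 76), Rational(1, 2)))), -1) = Pow(Add(152, Mul(-1, Pow(Pow(Add(200, 76), Rational(1, 2)), 2)), Mul(-137, Pow(Add(200, 76), Rational(1, 2)))), -1) = Pow(Add(152, Mul(-1, Pow(Pow(276, Rational(1, 2)), 2)), Mul(-137, Pow(276, Rational(1, 2)))), -1) = Pow(Add(152, Mul(-1, Pow(Mul(2, Pow(69, Rational(1, 2))), 2)), Mul(-137, Mul(2, Pow(69, Rational(1, 2))))), -1) = Pow(Add(152, Mul(-1, 276), Mul(-274, Pow(69, Rational(1, 2)))), -1) = Pow(Add(152, -276, Mul(-274, Pow(69, Rational(1, 2)))), -1) = Pow(Add(-124, Mul(-274, Pow(69, Rational(1, 2)))), -1)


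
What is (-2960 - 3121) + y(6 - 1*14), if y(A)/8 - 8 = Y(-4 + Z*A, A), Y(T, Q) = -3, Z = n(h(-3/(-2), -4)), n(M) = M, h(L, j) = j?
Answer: -6041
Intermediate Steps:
Z = -4
y(A) = 40 (y(A) = 64 + 8*(-3) = 64 - 24 = 40)
(-2960 - 3121) + y(6 - 1*14) = (-2960 - 3121) + 40 = -6081 + 40 = -6041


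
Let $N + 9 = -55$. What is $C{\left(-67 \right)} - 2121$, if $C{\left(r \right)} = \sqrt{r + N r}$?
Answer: $-2121 + 3 \sqrt{469} \approx -2056.0$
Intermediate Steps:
$N = -64$ ($N = -9 - 55 = -64$)
$C{\left(r \right)} = 3 \sqrt{7} \sqrt{- r}$ ($C{\left(r \right)} = \sqrt{r - 64 r} = \sqrt{- 63 r} = 3 \sqrt{7} \sqrt{- r}$)
$C{\left(-67 \right)} - 2121 = 3 \sqrt{7} \sqrt{\left(-1\right) \left(-67\right)} - 2121 = 3 \sqrt{7} \sqrt{67} - 2121 = 3 \sqrt{469} - 2121 = -2121 + 3 \sqrt{469}$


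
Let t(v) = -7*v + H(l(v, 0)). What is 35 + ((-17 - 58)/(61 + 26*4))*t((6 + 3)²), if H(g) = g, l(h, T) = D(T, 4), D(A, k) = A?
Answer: 3220/11 ≈ 292.73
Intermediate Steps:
l(h, T) = T
t(v) = -7*v (t(v) = -7*v + 0 = -7*v)
35 + ((-17 - 58)/(61 + 26*4))*t((6 + 3)²) = 35 + ((-17 - 58)/(61 + 26*4))*(-7*(6 + 3)²) = 35 + (-75/(61 + 104))*(-7*9²) = 35 + (-75/165)*(-7*81) = 35 - 75*1/165*(-567) = 35 - 5/11*(-567) = 35 + 2835/11 = 3220/11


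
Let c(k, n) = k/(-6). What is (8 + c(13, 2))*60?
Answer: 350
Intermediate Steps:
c(k, n) = -k/6 (c(k, n) = k*(-⅙) = -k/6)
(8 + c(13, 2))*60 = (8 - ⅙*13)*60 = (8 - 13/6)*60 = (35/6)*60 = 350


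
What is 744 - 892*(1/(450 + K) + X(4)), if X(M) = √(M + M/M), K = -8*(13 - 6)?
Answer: 146122/197 - 892*√5 ≈ -1252.8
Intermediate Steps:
K = -56 (K = -8*7 = -56)
X(M) = √(1 + M) (X(M) = √(M + 1) = √(1 + M))
744 - 892*(1/(450 + K) + X(4)) = 744 - 892*(1/(450 - 56) + √(1 + 4)) = 744 - 892*(1/394 + √5) = 744 + (-446/197 - 892*√5) = 146122/197 - 892*√5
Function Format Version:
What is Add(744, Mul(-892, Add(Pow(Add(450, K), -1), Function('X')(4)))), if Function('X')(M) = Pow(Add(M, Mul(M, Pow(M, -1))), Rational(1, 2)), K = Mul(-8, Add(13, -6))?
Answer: Add(Rational(146122, 197), Mul(-892, Pow(5, Rational(1, 2)))) ≈ -1252.8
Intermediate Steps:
K = -56 (K = Mul(-8, 7) = -56)
Function('X')(M) = Pow(Add(1, M), Rational(1, 2)) (Function('X')(M) = Pow(Add(M, 1), Rational(1, 2)) = Pow(Add(1, M), Rational(1, 2)))
Add(744, Mul(-892, Add(Pow(Add(450, K), -1), Function('X')(4)))) = Add(744, Mul(-892, Add(Pow(Add(450, -56), -1), Pow(Add(1, 4), Rational(1, 2))))) = Add(744, Mul(-892, Add(Pow(394, -1), Pow(5, Rational(1, 2))))) = Add(744, Mul(-892, Add(Rational(1, 394), Pow(5, Rational(1, 2))))) = Add(744, Add(Rational(-446, 197), Mul(-892, Pow(5, Rational(1, 2))))) = Add(Rational(146122, 197), Mul(-892, Pow(5, Rational(1, 2))))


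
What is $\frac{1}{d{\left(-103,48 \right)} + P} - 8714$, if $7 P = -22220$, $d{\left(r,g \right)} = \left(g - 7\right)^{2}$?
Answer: $- \frac{91087449}{10453} \approx -8714.0$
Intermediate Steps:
$d{\left(r,g \right)} = \left(-7 + g\right)^{2}$
$P = - \frac{22220}{7}$ ($P = \frac{1}{7} \left(-22220\right) = - \frac{22220}{7} \approx -3174.3$)
$\frac{1}{d{\left(-103,48 \right)} + P} - 8714 = \frac{1}{\left(-7 + 48\right)^{2} - \frac{22220}{7}} - 8714 = \frac{1}{41^{2} - \frac{22220}{7}} - 8714 = \frac{1}{1681 - \frac{22220}{7}} - 8714 = \frac{1}{- \frac{10453}{7}} - 8714 = - \frac{7}{10453} - 8714 = - \frac{91087449}{10453}$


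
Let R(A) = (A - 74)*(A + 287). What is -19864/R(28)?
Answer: 9932/7245 ≈ 1.3709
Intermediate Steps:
R(A) = (-74 + A)*(287 + A)
-19864/R(28) = -19864/(-21238 + 28**2 + 213*28) = -19864/(-21238 + 784 + 5964) = -19864/(-14490) = -19864*(-1/14490) = 9932/7245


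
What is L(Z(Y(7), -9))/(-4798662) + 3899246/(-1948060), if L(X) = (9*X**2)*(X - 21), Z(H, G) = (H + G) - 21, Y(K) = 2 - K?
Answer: -1459035947071/779006791310 ≈ -1.8729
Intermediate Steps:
Z(H, G) = -21 + G + H (Z(H, G) = (G + H) - 21 = -21 + G + H)
L(X) = 9*X**2*(-21 + X) (L(X) = (9*X**2)*(-21 + X) = 9*X**2*(-21 + X))
L(Z(Y(7), -9))/(-4798662) + 3899246/(-1948060) = (9*(-21 - 9 + (2 - 1*7))**2*(-21 + (-21 - 9 + (2 - 1*7))))/(-4798662) + 3899246/(-1948060) = (9*(-21 - 9 + (2 - 7))**2*(-21 + (-21 - 9 + (2 - 7))))*(-1/4798662) + 3899246*(-1/1948060) = (9*(-21 - 9 - 5)**2*(-21 + (-21 - 9 - 5)))*(-1/4798662) - 1949623/974030 = (9*(-35)**2*(-21 - 35))*(-1/4798662) - 1949623/974030 = (9*1225*(-56))*(-1/4798662) - 1949623/974030 = -617400*(-1/4798662) - 1949623/974030 = 102900/799777 - 1949623/974030 = -1459035947071/779006791310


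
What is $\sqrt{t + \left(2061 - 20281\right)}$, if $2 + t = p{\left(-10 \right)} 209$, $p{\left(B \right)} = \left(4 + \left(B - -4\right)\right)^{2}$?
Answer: $i \sqrt{17386} \approx 131.86 i$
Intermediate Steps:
$p{\left(B \right)} = \left(8 + B\right)^{2}$ ($p{\left(B \right)} = \left(4 + \left(B + 4\right)\right)^{2} = \left(4 + \left(4 + B\right)\right)^{2} = \left(8 + B\right)^{2}$)
$t = 834$ ($t = -2 + \left(8 - 10\right)^{2} \cdot 209 = -2 + \left(-2\right)^{2} \cdot 209 = -2 + 4 \cdot 209 = -2 + 836 = 834$)
$\sqrt{t + \left(2061 - 20281\right)} = \sqrt{834 + \left(2061 - 20281\right)} = \sqrt{834 - 18220} = \sqrt{-17386} = i \sqrt{17386}$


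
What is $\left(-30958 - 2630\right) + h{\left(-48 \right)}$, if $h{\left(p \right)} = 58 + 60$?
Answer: $-33470$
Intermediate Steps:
$h{\left(p \right)} = 118$
$\left(-30958 - 2630\right) + h{\left(-48 \right)} = \left(-30958 - 2630\right) + 118 = -33588 + 118 = -33470$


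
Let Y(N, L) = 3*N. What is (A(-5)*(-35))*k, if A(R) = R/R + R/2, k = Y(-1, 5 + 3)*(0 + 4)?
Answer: -630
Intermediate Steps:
k = -12 (k = (3*(-1))*(0 + 4) = -3*4 = -12)
A(R) = 1 + R/2 (A(R) = 1 + R*(½) = 1 + R/2)
(A(-5)*(-35))*k = ((1 + (½)*(-5))*(-35))*(-12) = ((1 - 5/2)*(-35))*(-12) = -3/2*(-35)*(-12) = (105/2)*(-12) = -630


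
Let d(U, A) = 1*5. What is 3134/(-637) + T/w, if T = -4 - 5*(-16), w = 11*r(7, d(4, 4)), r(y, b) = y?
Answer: -27558/7007 ≈ -3.9329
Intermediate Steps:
d(U, A) = 5
w = 77 (w = 11*7 = 77)
T = 76 (T = -4 + 80 = 76)
3134/(-637) + T/w = 3134/(-637) + 76/77 = 3134*(-1/637) + 76*(1/77) = -3134/637 + 76/77 = -27558/7007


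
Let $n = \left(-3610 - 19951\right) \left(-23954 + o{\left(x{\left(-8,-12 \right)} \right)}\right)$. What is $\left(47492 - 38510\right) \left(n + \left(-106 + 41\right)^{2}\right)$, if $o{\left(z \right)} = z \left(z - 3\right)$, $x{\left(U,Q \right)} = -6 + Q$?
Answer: $4989306638502$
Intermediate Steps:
$o{\left(z \right)} = z \left(-3 + z\right)$
$n = 555474136$ ($n = \left(-3610 - 19951\right) \left(-23954 + \left(-6 - 12\right) \left(-3 - 18\right)\right) = - 23561 \left(-23954 - 18 \left(-3 - 18\right)\right) = - 23561 \left(-23954 - -378\right) = - 23561 \left(-23954 + 378\right) = \left(-23561\right) \left(-23576\right) = 555474136$)
$\left(47492 - 38510\right) \left(n + \left(-106 + 41\right)^{2}\right) = \left(47492 - 38510\right) \left(555474136 + \left(-106 + 41\right)^{2}\right) = 8982 \left(555474136 + \left(-65\right)^{2}\right) = 8982 \left(555474136 + 4225\right) = 8982 \cdot 555478361 = 4989306638502$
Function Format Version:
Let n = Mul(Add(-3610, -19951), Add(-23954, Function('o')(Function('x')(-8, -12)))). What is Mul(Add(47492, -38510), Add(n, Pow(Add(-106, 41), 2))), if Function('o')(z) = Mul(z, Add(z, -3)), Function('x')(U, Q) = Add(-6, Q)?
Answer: 4989306638502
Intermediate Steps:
Function('o')(z) = Mul(z, Add(-3, z))
n = 555474136 (n = Mul(Add(-3610, -19951), Add(-23954, Mul(Add(-6, -12), Add(-3, Add(-6, -12))))) = Mul(-23561, Add(-23954, Mul(-18, Add(-3, -18)))) = Mul(-23561, Add(-23954, Mul(-18, -21))) = Mul(-23561, Add(-23954, 378)) = Mul(-23561, -23576) = 555474136)
Mul(Add(47492, -38510), Add(n, Pow(Add(-106, 41), 2))) = Mul(Add(47492, -38510), Add(555474136, Pow(Add(-106, 41), 2))) = Mul(8982, Add(555474136, Pow(-65, 2))) = Mul(8982, Add(555474136, 4225)) = Mul(8982, 555478361) = 4989306638502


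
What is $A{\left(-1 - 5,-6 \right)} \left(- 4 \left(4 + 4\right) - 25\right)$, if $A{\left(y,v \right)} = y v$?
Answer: $-2052$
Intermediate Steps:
$A{\left(y,v \right)} = v y$
$A{\left(-1 - 5,-6 \right)} \left(- 4 \left(4 + 4\right) - 25\right) = - 6 \left(-1 - 5\right) \left(- 4 \left(4 + 4\right) - 25\right) = \left(-6\right) \left(-6\right) \left(\left(-4\right) 8 - 25\right) = 36 \left(-32 - 25\right) = 36 \left(-57\right) = -2052$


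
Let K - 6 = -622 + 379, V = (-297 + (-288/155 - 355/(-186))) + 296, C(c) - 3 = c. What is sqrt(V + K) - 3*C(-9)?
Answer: 18 + 19*I*sqrt(570090)/930 ≈ 18.0 + 15.426*I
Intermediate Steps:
C(c) = 3 + c
V = -883/930 (V = (-297 + (-288*1/155 - 355*(-1/186))) + 296 = (-297 + (-288/155 + 355/186)) + 296 = (-297 + 47/930) + 296 = -276163/930 + 296 = -883/930 ≈ -0.94946)
K = -237 (K = 6 + (-622 + 379) = 6 - 243 = -237)
sqrt(V + K) - 3*C(-9) = sqrt(-883/930 - 237) - 3*(3 - 9) = sqrt(-221293/930) - 3*(-6) = 19*I*sqrt(570090)/930 + 18 = 18 + 19*I*sqrt(570090)/930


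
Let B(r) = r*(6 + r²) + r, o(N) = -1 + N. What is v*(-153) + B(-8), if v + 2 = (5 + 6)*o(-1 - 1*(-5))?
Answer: -5311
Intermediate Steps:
B(r) = r + r*(6 + r²)
v = 31 (v = -2 + (5 + 6)*(-1 + (-1 - 1*(-5))) = -2 + 11*(-1 + (-1 + 5)) = -2 + 11*(-1 + 4) = -2 + 11*3 = -2 + 33 = 31)
v*(-153) + B(-8) = 31*(-153) - 8*(7 + (-8)²) = -4743 - 8*(7 + 64) = -4743 - 8*71 = -4743 - 568 = -5311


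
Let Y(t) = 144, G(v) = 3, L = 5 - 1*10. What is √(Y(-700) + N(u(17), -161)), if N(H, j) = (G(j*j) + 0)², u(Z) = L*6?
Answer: 3*√17 ≈ 12.369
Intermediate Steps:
L = -5 (L = 5 - 10 = -5)
u(Z) = -30 (u(Z) = -5*6 = -30)
N(H, j) = 9 (N(H, j) = (3 + 0)² = 3² = 9)
√(Y(-700) + N(u(17), -161)) = √(144 + 9) = √153 = 3*√17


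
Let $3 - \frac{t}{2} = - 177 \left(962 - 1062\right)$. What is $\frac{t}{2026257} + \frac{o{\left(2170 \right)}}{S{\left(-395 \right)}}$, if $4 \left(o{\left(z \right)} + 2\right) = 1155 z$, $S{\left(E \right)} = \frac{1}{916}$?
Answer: $\frac{387658300659444}{675419} \approx 5.7395 \cdot 10^{8}$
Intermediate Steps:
$t = -35394$ ($t = 6 - 2 \left(- 177 \left(962 - 1062\right)\right) = 6 - 2 \left(\left(-177\right) \left(-100\right)\right) = 6 - 35400 = -35394$)
$S{\left(E \right)} = \frac{1}{916}$
$o{\left(z \right)} = -2 + \frac{1155 z}{4}$
$\frac{t}{2026257} + \frac{o{\left(2170 \right)}}{S{\left(-395 \right)}} = - \frac{35394}{2026257} + \left(-2 + \frac{1155}{4} \cdot 2170\right) \frac{1}{\frac{1}{916}} = \left(-35394\right) \frac{1}{2026257} + \left(-2 + \frac{1253175}{2}\right) 916 = - \frac{11798}{675419} + \frac{1253171}{2} \cdot 916 = - \frac{11798}{675419} + 573952318 = \frac{387658300659444}{675419}$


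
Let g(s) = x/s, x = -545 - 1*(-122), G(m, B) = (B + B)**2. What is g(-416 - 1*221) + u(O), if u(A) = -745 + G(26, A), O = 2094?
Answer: 11172087986/637 ≈ 1.7539e+7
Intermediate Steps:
G(m, B) = 4*B**2 (G(m, B) = (2*B)**2 = 4*B**2)
x = -423 (x = -545 + 122 = -423)
g(s) = -423/s
u(A) = -745 + 4*A**2
g(-416 - 1*221) + u(O) = -423/(-416 - 1*221) + (-745 + 4*2094**2) = -423/(-416 - 221) + (-745 + 4*4384836) = -423/(-637) + (-745 + 17539344) = -423*(-1/637) + 17538599 = 423/637 + 17538599 = 11172087986/637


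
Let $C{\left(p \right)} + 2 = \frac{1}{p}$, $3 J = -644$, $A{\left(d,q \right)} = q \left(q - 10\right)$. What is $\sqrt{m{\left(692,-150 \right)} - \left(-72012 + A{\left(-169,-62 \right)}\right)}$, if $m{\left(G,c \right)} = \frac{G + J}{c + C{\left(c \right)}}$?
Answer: $\frac{2 \sqrt{385022587}}{151} \approx 259.89$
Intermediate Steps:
$A{\left(d,q \right)} = q \left(-10 + q\right)$
$J = - \frac{644}{3}$ ($J = \frac{1}{3} \left(-644\right) = - \frac{644}{3} \approx -214.67$)
$C{\left(p \right)} = -2 + \frac{1}{p}$
$m{\left(G,c \right)} = \frac{- \frac{644}{3} + G}{-2 + c + \frac{1}{c}}$ ($m{\left(G,c \right)} = \frac{G - \frac{644}{3}}{c - \left(2 - \frac{1}{c}\right)} = \frac{- \frac{644}{3} + G}{-2 + c + \frac{1}{c}}$)
$\sqrt{m{\left(692,-150 \right)} - \left(-72012 + A{\left(-169,-62 \right)}\right)} = \sqrt{\frac{1}{3} \left(-150\right) \frac{1}{1 - 150 \left(-2 - 150\right)} \left(-644 + 3 \cdot 692\right) + \left(72012 - - 62 \left(-10 - 62\right)\right)} = \sqrt{\frac{1}{3} \left(-150\right) \frac{1}{1 - -22800} \left(-644 + 2076\right) + \left(72012 - \left(-62\right) \left(-72\right)\right)} = \sqrt{\frac{1}{3} \left(-150\right) \frac{1}{1 + 22800} \cdot 1432 + \left(72012 - 4464\right)} = \sqrt{\frac{1}{3} \left(-150\right) \frac{1}{22801} \cdot 1432 + \left(72012 - 4464\right)} = \sqrt{\frac{1}{3} \left(-150\right) \frac{1}{22801} \cdot 1432 + 67548} = \sqrt{- \frac{71600}{22801} + 67548} = \sqrt{\frac{1540090348}{22801}} = \frac{2 \sqrt{385022587}}{151}$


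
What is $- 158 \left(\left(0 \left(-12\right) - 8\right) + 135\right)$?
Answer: $-20066$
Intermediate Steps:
$- 158 \left(\left(0 \left(-12\right) - 8\right) + 135\right) = - 158 \left(\left(0 - 8\right) + 135\right) = - 158 \left(-8 + 135\right) = \left(-158\right) 127 = -20066$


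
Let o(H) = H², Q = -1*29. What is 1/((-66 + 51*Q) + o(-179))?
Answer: 1/30496 ≈ 3.2791e-5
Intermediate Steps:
Q = -29
1/((-66 + 51*Q) + o(-179)) = 1/((-66 + 51*(-29)) + (-179)²) = 1/((-66 - 1479) + 32041) = 1/(-1545 + 32041) = 1/30496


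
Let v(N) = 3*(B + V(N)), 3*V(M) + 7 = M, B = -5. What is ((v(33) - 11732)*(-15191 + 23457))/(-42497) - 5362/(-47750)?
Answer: 2313262075207/1014615875 ≈ 2279.9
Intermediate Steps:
V(M) = -7/3 + M/3
v(N) = -22 + N (v(N) = 3*(-5 + (-7/3 + N/3)) = 3*(-22/3 + N/3) = -22 + N)
((v(33) - 11732)*(-15191 + 23457))/(-42497) - 5362/(-47750) = (((-22 + 33) - 11732)*(-15191 + 23457))/(-42497) - 5362/(-47750) = ((11 - 11732)*8266)*(-1/42497) - 5362*(-1/47750) = -11721*8266*(-1/42497) + 2681/23875 = -96885786*(-1/42497) + 2681/23875 = 96885786/42497 + 2681/23875 = 2313262075207/1014615875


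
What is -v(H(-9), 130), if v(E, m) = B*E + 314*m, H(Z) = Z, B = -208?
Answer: -42692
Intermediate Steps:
v(E, m) = -208*E + 314*m
-v(H(-9), 130) = -(-208*(-9) + 314*130) = -(1872 + 40820) = -1*42692 = -42692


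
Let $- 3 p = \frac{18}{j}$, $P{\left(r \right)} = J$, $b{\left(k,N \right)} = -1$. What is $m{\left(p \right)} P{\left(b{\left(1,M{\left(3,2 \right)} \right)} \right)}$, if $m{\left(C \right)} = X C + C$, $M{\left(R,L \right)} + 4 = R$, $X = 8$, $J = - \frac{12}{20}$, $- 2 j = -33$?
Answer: $\frac{108}{55} \approx 1.9636$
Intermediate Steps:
$j = \frac{33}{2}$ ($j = \left(- \frac{1}{2}\right) \left(-33\right) = \frac{33}{2} \approx 16.5$)
$J = - \frac{3}{5}$ ($J = \left(-12\right) \frac{1}{20} = - \frac{3}{5} \approx -0.6$)
$M{\left(R,L \right)} = -4 + R$
$P{\left(r \right)} = - \frac{3}{5}$
$p = - \frac{4}{11}$ ($p = - \frac{18 \frac{1}{\frac{33}{2}}}{3} = - \frac{18 \cdot \frac{2}{33}}{3} = \left(- \frac{1}{3}\right) \frac{12}{11} = - \frac{4}{11} \approx -0.36364$)
$m{\left(C \right)} = 9 C$ ($m{\left(C \right)} = 8 C + C = 9 C$)
$m{\left(p \right)} P{\left(b{\left(1,M{\left(3,2 \right)} \right)} \right)} = 9 \left(- \frac{4}{11}\right) \left(- \frac{3}{5}\right) = \left(- \frac{36}{11}\right) \left(- \frac{3}{5}\right) = \frac{108}{55}$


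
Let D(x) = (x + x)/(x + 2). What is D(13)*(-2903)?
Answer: -75478/15 ≈ -5031.9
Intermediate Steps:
D(x) = 2*x/(2 + x) (D(x) = (2*x)/(2 + x) = 2*x/(2 + x))
D(13)*(-2903) = (2*13/(2 + 13))*(-2903) = (2*13/15)*(-2903) = (2*13*(1/15))*(-2903) = (26/15)*(-2903) = -75478/15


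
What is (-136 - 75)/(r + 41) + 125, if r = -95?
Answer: 6961/54 ≈ 128.91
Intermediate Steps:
(-136 - 75)/(r + 41) + 125 = (-136 - 75)/(-95 + 41) + 125 = -211/(-54) + 125 = -211*(-1/54) + 125 = 211/54 + 125 = 6961/54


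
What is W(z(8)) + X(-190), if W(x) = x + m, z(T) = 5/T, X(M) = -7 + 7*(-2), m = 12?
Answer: -67/8 ≈ -8.3750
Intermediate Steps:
X(M) = -21 (X(M) = -7 - 14 = -21)
W(x) = 12 + x (W(x) = x + 12 = 12 + x)
W(z(8)) + X(-190) = (12 + 5/8) - 21 = 101/8 - 21 = -67/8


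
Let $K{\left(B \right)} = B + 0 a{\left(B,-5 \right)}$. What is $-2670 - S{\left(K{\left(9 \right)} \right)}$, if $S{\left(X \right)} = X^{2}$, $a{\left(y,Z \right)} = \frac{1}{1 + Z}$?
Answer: $-2751$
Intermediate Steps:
$K{\left(B \right)} = B$ ($K{\left(B \right)} = B + \frac{0}{1 - 5} = B + \frac{0}{-4} = B + 0 \left(- \frac{1}{4}\right) = B + 0 = B$)
$-2670 - S{\left(K{\left(9 \right)} \right)} = -2670 - 9^{2} = -2670 - 81 = -2751$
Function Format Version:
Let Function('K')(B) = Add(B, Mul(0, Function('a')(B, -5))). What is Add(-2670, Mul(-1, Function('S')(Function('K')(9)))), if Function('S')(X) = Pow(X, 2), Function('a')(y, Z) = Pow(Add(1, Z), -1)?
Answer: -2751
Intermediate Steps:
Function('K')(B) = B (Function('K')(B) = Add(B, Mul(0, Pow(Add(1, -5), -1))) = Add(B, Mul(0, Pow(-4, -1))) = Add(B, Mul(0, Rational(-1, 4))) = Add(B, 0) = B)
Add(-2670, Mul(-1, Function('S')(Function('K')(9)))) = Add(-2670, Mul(-1, Pow(9, 2))) = Add(-2670, Mul(-1, 81)) = Add(-2670, -81) = -2751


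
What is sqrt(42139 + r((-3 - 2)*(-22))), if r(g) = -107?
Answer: 4*sqrt(2627) ≈ 205.02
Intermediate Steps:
sqrt(42139 + r((-3 - 2)*(-22))) = sqrt(42139 - 107) = sqrt(42032) = 4*sqrt(2627)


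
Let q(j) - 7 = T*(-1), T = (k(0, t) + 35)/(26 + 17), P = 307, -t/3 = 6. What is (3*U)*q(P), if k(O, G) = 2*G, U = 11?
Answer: 9966/43 ≈ 231.77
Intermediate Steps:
t = -18 (t = -3*6 = -18)
T = -1/43 (T = (2*(-18) + 35)/(26 + 17) = (-36 + 35)/43 = -1*1/43 = -1/43 ≈ -0.023256)
q(j) = 302/43 (q(j) = 7 - 1/43*(-1) = 7 + 1/43 = 302/43)
(3*U)*q(P) = (3*11)*(302/43) = 33*(302/43) = 9966/43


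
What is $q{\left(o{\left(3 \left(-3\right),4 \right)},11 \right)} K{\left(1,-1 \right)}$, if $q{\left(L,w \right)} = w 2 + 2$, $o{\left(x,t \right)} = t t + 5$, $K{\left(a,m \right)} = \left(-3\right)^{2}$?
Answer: $216$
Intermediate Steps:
$K{\left(a,m \right)} = 9$
$o{\left(x,t \right)} = 5 + t^{2}$ ($o{\left(x,t \right)} = t^{2} + 5 = 5 + t^{2}$)
$q{\left(L,w \right)} = 2 + 2 w$ ($q{\left(L,w \right)} = 2 w + 2 = 2 + 2 w$)
$q{\left(o{\left(3 \left(-3\right),4 \right)},11 \right)} K{\left(1,-1 \right)} = \left(2 + 2 \cdot 11\right) 9 = \left(2 + 22\right) 9 = 24 \cdot 9 = 216$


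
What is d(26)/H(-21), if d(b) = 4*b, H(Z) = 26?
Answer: 4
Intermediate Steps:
d(26)/H(-21) = (4*26)/26 = 104*(1/26) = 4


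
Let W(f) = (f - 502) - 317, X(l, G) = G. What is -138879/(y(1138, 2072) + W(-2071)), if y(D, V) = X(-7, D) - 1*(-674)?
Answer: 138879/1078 ≈ 128.83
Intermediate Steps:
y(D, V) = 674 + D (y(D, V) = D - 1*(-674) = D + 674 = 674 + D)
W(f) = -819 + f (W(f) = (-502 + f) - 317 = -819 + f)
-138879/(y(1138, 2072) + W(-2071)) = -138879/((674 + 1138) + (-819 - 2071)) = -138879/(1812 - 2890) = -138879/(-1078) = -138879*(-1/1078) = 138879/1078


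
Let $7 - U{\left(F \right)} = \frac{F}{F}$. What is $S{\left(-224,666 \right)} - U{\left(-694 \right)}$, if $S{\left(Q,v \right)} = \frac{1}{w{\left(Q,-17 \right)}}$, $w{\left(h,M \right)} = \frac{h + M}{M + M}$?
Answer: $- \frac{1412}{241} \approx -5.8589$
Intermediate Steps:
$w{\left(h,M \right)} = \frac{M + h}{2 M}$
$S{\left(Q,v \right)} = \frac{1}{\frac{1}{2} - \frac{Q}{34}}$ ($S{\left(Q,v \right)} = \frac{1}{\frac{1}{2} \frac{1}{-17} \left(-17 + Q\right)} = \frac{1}{\frac{1}{2} \left(- \frac{1}{17}\right) \left(-17 + Q\right)} = \frac{1}{\frac{1}{2} - \frac{Q}{34}}$)
$U{\left(F \right)} = 6$ ($U{\left(F \right)} = 7 - \frac{F}{F} = 7 - 1 = 6$)
$S{\left(-224,666 \right)} - U{\left(-694 \right)} = \frac{34}{17 - -224} - 6 = \frac{34}{17 + 224} - 6 = \frac{34}{241} - 6 = - \frac{1412}{241}$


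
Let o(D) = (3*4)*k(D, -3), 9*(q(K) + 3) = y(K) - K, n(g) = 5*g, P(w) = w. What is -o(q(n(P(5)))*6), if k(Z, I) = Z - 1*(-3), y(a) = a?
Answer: 180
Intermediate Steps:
q(K) = -3 (q(K) = -3 + (K - K)/9 = -3 + (⅑)*0 = -3 + 0 = -3)
k(Z, I) = 3 + Z (k(Z, I) = Z + 3 = 3 + Z)
o(D) = 36 + 12*D (o(D) = (3*4)*(3 + D) = 12*(3 + D) = 36 + 12*D)
-o(q(n(P(5)))*6) = -(36 + 12*(-3*6)) = -(36 + 12*(-18)) = -(36 - 216) = -1*(-180) = 180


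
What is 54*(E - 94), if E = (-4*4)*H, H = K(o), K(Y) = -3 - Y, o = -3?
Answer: -5076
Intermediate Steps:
H = 0 (H = -3 - 1*(-3) = -3 + 3 = 0)
E = 0 (E = -4*4*0 = -16*0 = 0)
54*(E - 94) = 54*(0 - 94) = 54*(-94) = -5076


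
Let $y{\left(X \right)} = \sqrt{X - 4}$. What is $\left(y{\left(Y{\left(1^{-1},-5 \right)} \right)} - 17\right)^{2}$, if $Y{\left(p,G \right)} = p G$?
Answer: $280 - 102 i \approx 280.0 - 102.0 i$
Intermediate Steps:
$Y{\left(p,G \right)} = G p$
$y{\left(X \right)} = \sqrt{-4 + X}$
$\left(y{\left(Y{\left(1^{-1},-5 \right)} \right)} - 17\right)^{2} = \left(\sqrt{-4 - \frac{5}{1}} - 17\right)^{2} = \left(\sqrt{-4 - 5} - 17\right)^{2} = \left(\sqrt{-9} - 17\right)^{2} = \left(3 i - 17\right)^{2} = \left(-17 + 3 i\right)^{2}$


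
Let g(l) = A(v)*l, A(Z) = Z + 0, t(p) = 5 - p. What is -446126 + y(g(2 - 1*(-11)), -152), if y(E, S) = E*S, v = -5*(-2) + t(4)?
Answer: -467862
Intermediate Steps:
v = 11 (v = -5*(-2) + (5 - 1*4) = 10 + (5 - 4) = 10 + 1 = 11)
A(Z) = Z
g(l) = 11*l
-446126 + y(g(2 - 1*(-11)), -152) = -446126 + (11*(2 - 1*(-11)))*(-152) = -446126 + (11*(2 + 11))*(-152) = -446126 + (11*13)*(-152) = -446126 + 143*(-152) = -446126 - 21736 = -467862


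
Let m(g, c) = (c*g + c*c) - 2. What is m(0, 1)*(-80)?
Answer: 80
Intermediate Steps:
m(g, c) = -2 + c**2 + c*g (m(g, c) = (c*g + c**2) - 2 = (c**2 + c*g) - 2 = -2 + c**2 + c*g)
m(0, 1)*(-80) = (-2 + 1**2 + 1*0)*(-80) = (-2 + 1 + 0)*(-80) = -1*(-80) = 80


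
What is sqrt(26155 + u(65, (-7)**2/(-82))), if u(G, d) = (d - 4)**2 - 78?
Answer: sqrt(175483877)/82 ≈ 161.55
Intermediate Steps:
u(G, d) = -78 + (-4 + d)**2 (u(G, d) = (-4 + d)**2 - 78 = -78 + (-4 + d)**2)
sqrt(26155 + u(65, (-7)**2/(-82))) = sqrt(26155 + (-78 + (-4 + (-7)**2/(-82))**2)) = sqrt(26155 + (-78 + (-4 + 49*(-1/82))**2)) = sqrt(26155 + (-78 + (-4 - 49/82)**2)) = sqrt(26155 + (-78 + (-377/82)**2)) = sqrt(26155 + (-78 + 142129/6724)) = sqrt(26155 - 382343/6724) = sqrt(175483877/6724) = sqrt(175483877)/82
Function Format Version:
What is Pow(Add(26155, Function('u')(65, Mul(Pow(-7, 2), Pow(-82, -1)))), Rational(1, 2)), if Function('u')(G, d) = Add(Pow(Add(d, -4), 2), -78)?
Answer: Mul(Rational(1, 82), Pow(175483877, Rational(1, 2))) ≈ 161.55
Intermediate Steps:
Function('u')(G, d) = Add(-78, Pow(Add(-4, d), 2)) (Function('u')(G, d) = Add(Pow(Add(-4, d), 2), -78) = Add(-78, Pow(Add(-4, d), 2)))
Pow(Add(26155, Function('u')(65, Mul(Pow(-7, 2), Pow(-82, -1)))), Rational(1, 2)) = Pow(Add(26155, Add(-78, Pow(Add(-4, Mul(Pow(-7, 2), Pow(-82, -1))), 2))), Rational(1, 2)) = Pow(Add(26155, Add(-78, Pow(Add(-4, Mul(49, Rational(-1, 82))), 2))), Rational(1, 2)) = Pow(Add(26155, Add(-78, Pow(Add(-4, Rational(-49, 82)), 2))), Rational(1, 2)) = Pow(Add(26155, Add(-78, Pow(Rational(-377, 82), 2))), Rational(1, 2)) = Pow(Add(26155, Add(-78, Rational(142129, 6724))), Rational(1, 2)) = Pow(Add(26155, Rational(-382343, 6724)), Rational(1, 2)) = Pow(Rational(175483877, 6724), Rational(1, 2)) = Mul(Rational(1, 82), Pow(175483877, Rational(1, 2)))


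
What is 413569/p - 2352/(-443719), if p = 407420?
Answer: 14189744227/13906153460 ≈ 1.0204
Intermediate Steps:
413569/p - 2352/(-443719) = 413569/407420 - 2352/(-443719) = 413569*(1/407420) - 2352*(-1/443719) = 31813/31340 + 2352/443719 = 14189744227/13906153460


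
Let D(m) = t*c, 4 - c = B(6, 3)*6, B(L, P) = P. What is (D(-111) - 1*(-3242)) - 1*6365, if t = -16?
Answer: -2899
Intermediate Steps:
c = -14 (c = 4 - 3*6 = 4 - 1*18 = 4 - 18 = -14)
D(m) = 224 (D(m) = -16*(-14) = 224)
(D(-111) - 1*(-3242)) - 1*6365 = (224 - 1*(-3242)) - 1*6365 = (224 + 3242) - 6365 = 3466 - 6365 = -2899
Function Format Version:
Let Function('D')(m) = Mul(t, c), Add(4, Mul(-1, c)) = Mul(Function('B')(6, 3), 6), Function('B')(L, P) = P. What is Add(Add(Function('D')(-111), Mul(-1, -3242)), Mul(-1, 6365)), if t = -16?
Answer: -2899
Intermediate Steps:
c = -14 (c = Add(4, Mul(-1, Mul(3, 6))) = Add(4, Mul(-1, 18)) = Add(4, -18) = -14)
Function('D')(m) = 224 (Function('D')(m) = Mul(-16, -14) = 224)
Add(Add(Function('D')(-111), Mul(-1, -3242)), Mul(-1, 6365)) = Add(Add(224, Mul(-1, -3242)), Mul(-1, 6365)) = Add(Add(224, 3242), -6365) = Add(3466, -6365) = -2899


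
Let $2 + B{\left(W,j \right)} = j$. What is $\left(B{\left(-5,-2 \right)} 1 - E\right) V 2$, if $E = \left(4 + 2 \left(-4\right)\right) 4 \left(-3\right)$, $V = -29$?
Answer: $3016$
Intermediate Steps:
$B{\left(W,j \right)} = -2 + j$
$E = 48$ ($E = \left(4 - 8\right) 4 \left(-3\right) = \left(-4\right) 4 \left(-3\right) = \left(-16\right) \left(-3\right) = 48$)
$\left(B{\left(-5,-2 \right)} 1 - E\right) V 2 = \left(\left(-2 - 2\right) 1 - 48\right) \left(-29\right) 2 = \left(\left(-4\right) 1 - 48\right) \left(-29\right) 2 = \left(-4 - 48\right) \left(-29\right) 2 = \left(-52\right) \left(-29\right) 2 = 1508 \cdot 2 = 3016$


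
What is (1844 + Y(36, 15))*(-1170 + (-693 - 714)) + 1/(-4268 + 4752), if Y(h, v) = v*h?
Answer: -2973486911/484 ≈ -6.1436e+6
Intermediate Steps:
Y(h, v) = h*v
(1844 + Y(36, 15))*(-1170 + (-693 - 714)) + 1/(-4268 + 4752) = (1844 + 36*15)*(-1170 + (-693 - 714)) + 1/(-4268 + 4752) = (1844 + 540)*(-1170 - 1407) + 1/484 = 2384*(-2577) + 1/484 = -6143568 + 1/484 = -2973486911/484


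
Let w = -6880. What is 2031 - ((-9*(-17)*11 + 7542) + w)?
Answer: -314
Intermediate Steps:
2031 - ((-9*(-17)*11 + 7542) + w) = 2031 - ((-9*(-17)*11 + 7542) - 6880) = 2031 - ((153*11 + 7542) - 6880) = 2031 - ((1683 + 7542) - 6880) = 2031 - (9225 - 6880) = 2031 - 1*2345 = 2031 - 2345 = -314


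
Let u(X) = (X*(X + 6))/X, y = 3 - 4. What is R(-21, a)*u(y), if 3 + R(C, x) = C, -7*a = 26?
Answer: -120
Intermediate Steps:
a = -26/7 (a = -⅐*26 = -26/7 ≈ -3.7143)
R(C, x) = -3 + C
y = -1
u(X) = 6 + X (u(X) = (X*(6 + X))/X = 6 + X)
R(-21, a)*u(y) = (-3 - 21)*(6 - 1) = -24*5 = -120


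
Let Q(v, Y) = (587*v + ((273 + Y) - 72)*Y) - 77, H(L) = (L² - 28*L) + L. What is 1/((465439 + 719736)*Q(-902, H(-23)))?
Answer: 1/1213736532325 ≈ 8.2390e-13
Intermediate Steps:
H(L) = L² - 27*L
Q(v, Y) = -77 + 587*v + Y*(201 + Y) (Q(v, Y) = (587*v + (201 + Y)*Y) - 77 = (587*v + Y*(201 + Y)) - 77 = -77 + 587*v + Y*(201 + Y))
1/((465439 + 719736)*Q(-902, H(-23))) = 1/((465439 + 719736)*(-77 + (-23*(-27 - 23))² + 201*(-23*(-27 - 23)) + 587*(-902))) = 1/(1185175*(-77 + (-23*(-50))² + 201*(-23*(-50)) - 529474)) = 1/(1185175*(-77 + 1150² + 201*1150 - 529474)) = 1/(1185175*(-77 + 1322500 + 231150 - 529474)) = (1/1185175)/1024099 = (1/1185175)*(1/1024099) = 1/1213736532325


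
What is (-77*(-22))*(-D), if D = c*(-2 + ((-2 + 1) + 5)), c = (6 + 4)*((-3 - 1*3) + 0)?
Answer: 203280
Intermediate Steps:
c = -60 (c = 10*((-3 - 3) + 0) = 10*(-6 + 0) = 10*(-6) = -60)
D = -120 (D = -60*(-2 + ((-2 + 1) + 5)) = -60*(-2 + (-1 + 5)) = -60*(-2 + 4) = -60*2 = -120)
(-77*(-22))*(-D) = (-77*(-22))*(-1*(-120)) = 1694*120 = 203280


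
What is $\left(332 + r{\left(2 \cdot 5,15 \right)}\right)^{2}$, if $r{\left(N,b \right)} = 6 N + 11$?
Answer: $162409$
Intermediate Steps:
$r{\left(N,b \right)} = 11 + 6 N$
$\left(332 + r{\left(2 \cdot 5,15 \right)}\right)^{2} = \left(332 + \left(11 + 6 \cdot 2 \cdot 5\right)\right)^{2} = \left(332 + \left(11 + 6 \cdot 10\right)\right)^{2} = \left(332 + \left(11 + 60\right)\right)^{2} = \left(332 + 71\right)^{2} = 403^{2} = 162409$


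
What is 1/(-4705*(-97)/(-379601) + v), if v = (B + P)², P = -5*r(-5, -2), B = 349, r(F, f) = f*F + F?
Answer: 379601/39848538191 ≈ 9.5261e-6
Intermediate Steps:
r(F, f) = F + F*f (r(F, f) = F*f + F = F + F*f)
P = -25 (P = -(-25)*(1 - 2) = -(-25)*(-1) = -5*5 = -25)
v = 104976 (v = (349 - 25)² = 324² = 104976)
1/(-4705*(-97)/(-379601) + v) = 1/(-4705*(-97)/(-379601) + 104976) = 1/(456385*(-1/379601) + 104976) = 1/(-456385/379601 + 104976) = 1/(39848538191/379601) = 379601/39848538191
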